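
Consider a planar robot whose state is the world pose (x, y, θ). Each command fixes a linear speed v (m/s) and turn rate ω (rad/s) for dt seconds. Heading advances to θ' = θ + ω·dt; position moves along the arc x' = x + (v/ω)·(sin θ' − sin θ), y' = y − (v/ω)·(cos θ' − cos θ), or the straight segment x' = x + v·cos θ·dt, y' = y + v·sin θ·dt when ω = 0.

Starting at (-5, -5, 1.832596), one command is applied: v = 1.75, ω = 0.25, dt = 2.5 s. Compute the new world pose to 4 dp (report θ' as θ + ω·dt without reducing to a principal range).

(-7.3382, -1.3864, 2.4576)

θ' = 1.8326 + 0.25·2.5 = 2.4576
R = v/ω = 1.75/0.25 = 7.0000
x' = -5 + 7.0000·(sin 2.4576 − sin 1.8326) = -7.3382
y' = -5 − 7.0000·(cos 2.4576 − cos 1.8326) = -1.3864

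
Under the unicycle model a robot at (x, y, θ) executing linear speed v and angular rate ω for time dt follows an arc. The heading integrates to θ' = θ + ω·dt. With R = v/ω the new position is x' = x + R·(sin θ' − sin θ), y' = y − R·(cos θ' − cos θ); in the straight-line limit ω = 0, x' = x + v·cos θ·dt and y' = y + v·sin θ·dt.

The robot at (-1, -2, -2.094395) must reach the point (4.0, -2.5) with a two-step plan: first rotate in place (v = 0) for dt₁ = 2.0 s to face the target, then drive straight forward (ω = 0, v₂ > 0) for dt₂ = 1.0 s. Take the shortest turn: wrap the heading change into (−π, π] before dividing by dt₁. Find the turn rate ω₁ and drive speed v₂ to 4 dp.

ω₁ = 0.9974, v₂ = 5.0249

heading to target = atan2(-2.5−-2, 4−-1) = -0.0997
Δθ = wrap(-0.0997 − -2.0944) = 1.9947; ω₁ = Δθ/dt₁ = 0.9974
distance = √((4−-1)² + (-2.5−-2)²) = 5.0249; v₂ = distance/dt₂ = 5.0249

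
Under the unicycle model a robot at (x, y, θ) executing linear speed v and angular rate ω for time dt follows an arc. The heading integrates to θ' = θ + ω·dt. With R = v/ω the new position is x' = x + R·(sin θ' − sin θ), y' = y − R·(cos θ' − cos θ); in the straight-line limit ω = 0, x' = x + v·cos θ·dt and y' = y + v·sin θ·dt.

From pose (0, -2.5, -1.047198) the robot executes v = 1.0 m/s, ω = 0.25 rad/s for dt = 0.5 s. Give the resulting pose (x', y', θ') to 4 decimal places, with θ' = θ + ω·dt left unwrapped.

θ' = -1.0472 + 0.25·0.5 = -0.9222
R = v/ω = 1.0/0.25 = 4.0000
x' = 0 + 4.0000·(sin -0.9222 − sin -1.0472) = 0.2764
y' = -2.5 − 4.0000·(cos -0.9222 − cos -1.0472) = -2.9163

(0.2764, -2.9163, -0.9222)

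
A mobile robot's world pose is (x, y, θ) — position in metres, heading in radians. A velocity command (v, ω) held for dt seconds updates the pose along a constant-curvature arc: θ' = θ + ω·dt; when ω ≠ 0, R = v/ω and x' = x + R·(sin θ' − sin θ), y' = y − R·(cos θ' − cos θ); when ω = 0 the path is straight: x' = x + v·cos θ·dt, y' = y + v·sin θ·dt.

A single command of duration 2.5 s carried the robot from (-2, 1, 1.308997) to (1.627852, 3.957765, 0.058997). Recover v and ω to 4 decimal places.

v = 2.0000, ω = -0.5000

Δθ = 0.058997 − 1.308997 = -1.250000
ω = Δθ/dt = -1.250000/2.5 = -0.5000
R = Δx/(sin θ' − sin θ) = -4.0000
v = R·ω = -4.0000·-0.5000 = 2.0000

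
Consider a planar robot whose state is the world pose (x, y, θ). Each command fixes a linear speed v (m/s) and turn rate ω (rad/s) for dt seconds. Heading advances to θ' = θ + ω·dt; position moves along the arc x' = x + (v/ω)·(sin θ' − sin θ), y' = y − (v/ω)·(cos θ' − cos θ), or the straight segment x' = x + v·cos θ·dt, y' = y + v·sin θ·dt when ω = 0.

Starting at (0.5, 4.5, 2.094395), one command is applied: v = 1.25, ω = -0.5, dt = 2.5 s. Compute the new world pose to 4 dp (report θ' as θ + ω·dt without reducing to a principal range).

θ' = 2.0944 + -0.5·2.5 = 0.8444
R = v/ω = 1.25/-0.5 = -2.5000
x' = 0.5 + -2.5000·(sin 0.8444 − sin 2.0944) = 0.7961
y' = 4.5 − -2.5000·(cos 0.8444 − cos 2.0944) = 7.4105

(0.7961, 7.4105, 0.8444)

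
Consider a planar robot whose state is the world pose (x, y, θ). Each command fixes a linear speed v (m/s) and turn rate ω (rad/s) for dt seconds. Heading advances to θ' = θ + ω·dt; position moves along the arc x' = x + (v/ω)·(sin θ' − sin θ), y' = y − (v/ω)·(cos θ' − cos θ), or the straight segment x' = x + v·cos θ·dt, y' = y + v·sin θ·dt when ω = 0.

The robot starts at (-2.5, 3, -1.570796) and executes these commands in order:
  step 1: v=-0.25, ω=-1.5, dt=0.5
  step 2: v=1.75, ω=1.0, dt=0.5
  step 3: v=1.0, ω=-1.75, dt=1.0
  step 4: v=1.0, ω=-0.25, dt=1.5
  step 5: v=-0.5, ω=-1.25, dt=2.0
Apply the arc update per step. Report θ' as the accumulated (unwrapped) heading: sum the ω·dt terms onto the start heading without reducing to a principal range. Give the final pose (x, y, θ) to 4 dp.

(-5.2313, 2.1657, -6.4458)

step 1: θ'=-2.3208 (R=0.1667) → pose (-2.4553, 3.1136, -2.3208)
step 2: θ'=-1.8208 (R=1.7500) → pose (-2.8704, 2.3537, -1.8208)
step 3: θ'=-3.5708 (R=-0.5714) → pose (-3.6619, 1.9755, -3.5708)
step 4: θ'=-3.9458 (R=-4.0000) → pose (-4.8784, 2.8379, -3.9458)
step 5: θ'=-6.4458 (R=0.4000) → pose (-5.2313, 2.1657, -6.4458)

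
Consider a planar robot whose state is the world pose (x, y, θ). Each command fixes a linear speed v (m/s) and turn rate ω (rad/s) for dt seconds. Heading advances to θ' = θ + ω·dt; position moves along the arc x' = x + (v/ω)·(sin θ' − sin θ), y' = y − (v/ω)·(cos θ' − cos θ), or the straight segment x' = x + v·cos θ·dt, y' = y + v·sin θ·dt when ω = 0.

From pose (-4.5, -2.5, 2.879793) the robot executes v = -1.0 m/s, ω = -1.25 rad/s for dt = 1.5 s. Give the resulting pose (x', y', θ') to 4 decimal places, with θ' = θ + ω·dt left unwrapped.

(-4.0318, -3.7018, 1.0048)

θ' = 2.8798 + -1.25·1.5 = 1.0048
R = v/ω = -1.0/-1.25 = 0.8000
x' = -4.5 + 0.8000·(sin 1.0048 − sin 2.8798) = -4.0318
y' = -2.5 − 0.8000·(cos 1.0048 − cos 2.8798) = -3.7018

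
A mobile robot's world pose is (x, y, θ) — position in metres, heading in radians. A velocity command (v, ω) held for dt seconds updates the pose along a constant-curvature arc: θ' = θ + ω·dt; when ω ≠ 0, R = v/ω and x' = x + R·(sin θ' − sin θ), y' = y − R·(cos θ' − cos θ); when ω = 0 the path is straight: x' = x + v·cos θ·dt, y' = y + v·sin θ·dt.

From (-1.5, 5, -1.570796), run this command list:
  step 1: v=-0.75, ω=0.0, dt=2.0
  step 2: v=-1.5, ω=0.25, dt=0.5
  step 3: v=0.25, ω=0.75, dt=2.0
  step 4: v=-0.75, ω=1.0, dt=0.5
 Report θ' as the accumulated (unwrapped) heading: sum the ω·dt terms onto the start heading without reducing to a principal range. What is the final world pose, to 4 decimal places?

(-1.5521, 6.8456, 0.5542)

step 1: θ'=-1.5708 (straight) → pose (-1.5000, 6.5000, -1.5708)
step 2: θ'=-1.4458 (R=-6.0000) → pose (-1.5468, 7.2480, -1.4458)
step 3: θ'=0.0542 (R=0.3333) → pose (-1.1980, 6.9568, 0.0542)
step 4: θ'=0.5542 (R=-0.7500) → pose (-1.5521, 6.8456, 0.5542)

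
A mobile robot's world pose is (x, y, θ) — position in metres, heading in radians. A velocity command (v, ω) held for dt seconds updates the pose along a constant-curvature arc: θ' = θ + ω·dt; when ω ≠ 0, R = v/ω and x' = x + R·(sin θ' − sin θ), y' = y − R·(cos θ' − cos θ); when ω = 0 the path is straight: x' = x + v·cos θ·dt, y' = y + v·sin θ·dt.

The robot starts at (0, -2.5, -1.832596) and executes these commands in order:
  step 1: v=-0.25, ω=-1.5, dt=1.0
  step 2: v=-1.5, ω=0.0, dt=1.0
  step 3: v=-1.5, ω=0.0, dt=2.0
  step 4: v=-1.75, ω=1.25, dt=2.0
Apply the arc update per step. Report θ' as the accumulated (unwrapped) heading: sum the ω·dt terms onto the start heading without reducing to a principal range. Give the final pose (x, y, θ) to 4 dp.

step 1: θ'=-3.3326 (R=0.1667) → pose (0.1926, -2.3795, -3.3326)
step 2: θ'=-3.3326 (straight) → pose (1.6653, -2.6643, -3.3326)
step 3: θ'=-3.3326 (straight) → pose (4.6108, -3.2338, -3.3326)
step 4: θ'=-0.8326 (R=-1.4000) → pose (5.9121, -0.9171, -0.8326)

(5.9121, -0.9171, -0.8326)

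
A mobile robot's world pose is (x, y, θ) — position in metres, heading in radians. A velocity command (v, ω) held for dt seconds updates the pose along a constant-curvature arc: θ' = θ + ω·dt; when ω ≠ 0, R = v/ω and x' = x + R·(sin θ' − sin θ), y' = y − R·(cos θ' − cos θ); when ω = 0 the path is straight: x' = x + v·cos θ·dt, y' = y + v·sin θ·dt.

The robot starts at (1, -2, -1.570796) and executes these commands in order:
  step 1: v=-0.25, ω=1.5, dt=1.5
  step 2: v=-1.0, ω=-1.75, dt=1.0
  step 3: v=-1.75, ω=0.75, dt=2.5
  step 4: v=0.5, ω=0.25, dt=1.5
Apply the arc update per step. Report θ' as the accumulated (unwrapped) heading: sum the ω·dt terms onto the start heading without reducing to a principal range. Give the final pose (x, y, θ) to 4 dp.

(-3.4521, -0.5757, 1.1792)

step 1: θ'=0.6792 (R=-0.1667) → pose (0.7286, -1.8703, 0.6792)
step 2: θ'=-1.0708 (R=0.5714) → pose (-0.1318, -1.6997, -1.0708)
step 3: θ'=0.8042 (R=-2.3333) → pose (-3.8601, -1.1997, 0.8042)
step 4: θ'=1.1792 (R=2.0000) → pose (-3.4521, -0.5757, 1.1792)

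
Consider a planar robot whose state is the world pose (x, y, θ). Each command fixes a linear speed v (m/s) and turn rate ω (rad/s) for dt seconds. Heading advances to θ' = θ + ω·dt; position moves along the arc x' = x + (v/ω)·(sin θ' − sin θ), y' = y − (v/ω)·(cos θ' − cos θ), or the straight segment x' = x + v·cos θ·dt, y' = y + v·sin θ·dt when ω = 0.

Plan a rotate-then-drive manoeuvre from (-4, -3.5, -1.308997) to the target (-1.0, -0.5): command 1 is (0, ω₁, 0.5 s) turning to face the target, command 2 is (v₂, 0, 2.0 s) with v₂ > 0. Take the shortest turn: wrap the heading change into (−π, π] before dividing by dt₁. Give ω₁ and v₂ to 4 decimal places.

ω₁ = 4.1888, v₂ = 2.1213

heading to target = atan2(-0.5−-3.5, -1−-4) = 0.7854
Δθ = wrap(0.7854 − -1.3090) = 2.0944; ω₁ = Δθ/dt₁ = 4.1888
distance = √((-1−-4)² + (-0.5−-3.5)²) = 4.2426; v₂ = distance/dt₂ = 2.1213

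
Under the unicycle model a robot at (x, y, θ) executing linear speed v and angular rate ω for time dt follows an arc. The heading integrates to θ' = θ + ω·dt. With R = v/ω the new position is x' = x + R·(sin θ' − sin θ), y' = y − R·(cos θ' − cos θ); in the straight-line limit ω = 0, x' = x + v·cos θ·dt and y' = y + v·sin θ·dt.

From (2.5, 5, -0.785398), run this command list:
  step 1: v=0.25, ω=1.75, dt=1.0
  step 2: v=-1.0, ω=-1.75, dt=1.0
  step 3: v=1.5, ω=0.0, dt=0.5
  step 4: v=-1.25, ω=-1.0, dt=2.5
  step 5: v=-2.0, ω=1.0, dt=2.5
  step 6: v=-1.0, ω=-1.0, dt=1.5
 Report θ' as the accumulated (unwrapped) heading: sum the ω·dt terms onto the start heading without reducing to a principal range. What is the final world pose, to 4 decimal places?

(5.0907, 11.2878, -2.2854)

step 1: θ'=0.9646 (R=0.1429) → pose (2.7184, 5.0196, 0.9646)
step 2: θ'=-0.7854 (R=0.5714) → pose (1.8447, 4.9411, -0.7854)
step 3: θ'=-0.7854 (straight) → pose (2.3751, 4.4108, -0.7854)
step 4: θ'=-3.2854 (R=1.2500) → pose (3.4381, 6.5318, -3.2854)
step 5: θ'=-0.7854 (R=-2.0000) → pose (5.1389, 9.9254, -0.7854)
step 6: θ'=-2.2854 (R=1.0000) → pose (5.0907, 11.2878, -2.2854)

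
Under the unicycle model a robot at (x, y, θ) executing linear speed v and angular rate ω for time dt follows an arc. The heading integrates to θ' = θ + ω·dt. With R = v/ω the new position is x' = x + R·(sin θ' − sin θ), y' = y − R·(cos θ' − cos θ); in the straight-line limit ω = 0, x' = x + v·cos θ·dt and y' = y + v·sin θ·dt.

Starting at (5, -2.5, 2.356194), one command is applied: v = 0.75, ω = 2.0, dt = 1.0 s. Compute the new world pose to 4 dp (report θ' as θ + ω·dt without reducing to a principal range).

θ' = 2.3562 + 2.0·1.0 = 4.3562
R = v/ω = 0.75/2.0 = 0.3750
x' = 5 + 0.3750·(sin 4.3562 − sin 2.3562) = 4.3834
y' = -2.5 − 0.3750·(cos 4.3562 − cos 2.3562) = -2.6344

(4.3834, -2.6344, 4.3562)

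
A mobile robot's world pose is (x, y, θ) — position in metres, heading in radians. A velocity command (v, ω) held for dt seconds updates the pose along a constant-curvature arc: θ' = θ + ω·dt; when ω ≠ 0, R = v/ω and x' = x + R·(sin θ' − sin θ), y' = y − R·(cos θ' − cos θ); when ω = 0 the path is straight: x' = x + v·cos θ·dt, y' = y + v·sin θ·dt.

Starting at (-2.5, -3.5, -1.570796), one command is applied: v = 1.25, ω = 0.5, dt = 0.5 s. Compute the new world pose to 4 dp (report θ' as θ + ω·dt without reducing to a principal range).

θ' = -1.5708 + 0.5·0.5 = -1.3208
R = v/ω = 1.25/0.5 = 2.5000
x' = -2.5 + 2.5000·(sin -1.3208 − sin -1.5708) = -2.4223
y' = -3.5 − 2.5000·(cos -1.3208 − cos -1.5708) = -4.1185

(-2.4223, -4.1185, -1.3208)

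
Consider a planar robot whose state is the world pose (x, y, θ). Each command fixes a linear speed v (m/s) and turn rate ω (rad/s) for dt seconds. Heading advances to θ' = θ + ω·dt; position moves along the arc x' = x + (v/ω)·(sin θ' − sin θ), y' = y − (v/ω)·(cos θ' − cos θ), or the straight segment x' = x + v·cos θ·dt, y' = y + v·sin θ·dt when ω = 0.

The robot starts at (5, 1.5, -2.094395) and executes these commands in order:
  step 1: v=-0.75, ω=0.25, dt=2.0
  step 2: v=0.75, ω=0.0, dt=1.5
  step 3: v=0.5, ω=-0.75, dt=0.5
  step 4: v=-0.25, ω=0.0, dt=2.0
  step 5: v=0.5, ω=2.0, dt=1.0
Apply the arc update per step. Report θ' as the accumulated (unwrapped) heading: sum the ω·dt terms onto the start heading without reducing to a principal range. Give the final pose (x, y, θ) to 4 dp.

(5.7546, 1.6754, 0.0306)

step 1: θ'=-1.5944 (R=-3.0000) → pose (5.4011, 2.9292, -1.5944)
step 2: θ'=-1.5944 (straight) → pose (5.3745, 1.8045, -1.5944)
step 3: θ'=-1.9694 (R=-0.6667) → pose (5.3225, 1.5615, -1.9694)
step 4: θ'=-1.9694 (straight) → pose (5.5165, 2.0223, -1.9694)
step 5: θ'=0.0306 (R=0.2500) → pose (5.7546, 1.6754, 0.0306)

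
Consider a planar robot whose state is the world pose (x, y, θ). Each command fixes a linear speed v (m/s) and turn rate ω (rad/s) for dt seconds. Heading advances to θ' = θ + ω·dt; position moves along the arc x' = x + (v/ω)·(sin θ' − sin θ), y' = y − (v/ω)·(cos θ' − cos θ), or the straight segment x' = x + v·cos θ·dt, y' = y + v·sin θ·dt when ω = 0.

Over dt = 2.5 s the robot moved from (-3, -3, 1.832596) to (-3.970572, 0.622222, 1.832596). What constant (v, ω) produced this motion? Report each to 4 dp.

v = 1.5000, ω = 0.0000

Δθ = 1.832596 − 1.832596 = 0.000000
ω = Δθ/dt = 0.000000/2.5 = 0.0000
ω = 0 → v = (Δx·cos θ + Δy·sin θ)/dt = 1.5000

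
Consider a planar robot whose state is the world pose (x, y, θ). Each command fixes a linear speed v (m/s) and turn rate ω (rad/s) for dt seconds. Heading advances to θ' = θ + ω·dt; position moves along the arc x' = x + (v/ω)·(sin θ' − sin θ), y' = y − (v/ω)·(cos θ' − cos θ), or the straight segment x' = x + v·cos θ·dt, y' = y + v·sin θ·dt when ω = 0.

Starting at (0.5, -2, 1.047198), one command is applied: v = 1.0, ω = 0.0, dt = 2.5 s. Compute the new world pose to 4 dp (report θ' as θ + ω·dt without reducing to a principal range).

(1.7500, 0.1651, 1.0472)

θ' = 1.0472 + 0.0·2.5 = 1.0472
ω = 0 → straight: x' = 0.5 + 1.0·cos(1.0472)·2.5 = 1.7500
y' = -2 + 1.0·sin(1.0472)·2.5 = 0.1651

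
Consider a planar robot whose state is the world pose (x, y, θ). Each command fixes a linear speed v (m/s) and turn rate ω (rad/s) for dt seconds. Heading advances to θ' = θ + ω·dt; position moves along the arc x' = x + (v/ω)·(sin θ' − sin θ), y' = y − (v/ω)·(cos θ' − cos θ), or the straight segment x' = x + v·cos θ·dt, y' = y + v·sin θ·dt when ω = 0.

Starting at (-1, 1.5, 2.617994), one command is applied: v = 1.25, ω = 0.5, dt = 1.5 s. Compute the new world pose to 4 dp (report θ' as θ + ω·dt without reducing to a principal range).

(-2.8112, 1.7711, 3.3680)

θ' = 2.6180 + 0.5·1.5 = 3.3680
R = v/ω = 1.25/0.5 = 2.5000
x' = -1 + 2.5000·(sin 3.3680 − sin 2.6180) = -2.8112
y' = 1.5 − 2.5000·(cos 3.3680 − cos 2.6180) = 1.7711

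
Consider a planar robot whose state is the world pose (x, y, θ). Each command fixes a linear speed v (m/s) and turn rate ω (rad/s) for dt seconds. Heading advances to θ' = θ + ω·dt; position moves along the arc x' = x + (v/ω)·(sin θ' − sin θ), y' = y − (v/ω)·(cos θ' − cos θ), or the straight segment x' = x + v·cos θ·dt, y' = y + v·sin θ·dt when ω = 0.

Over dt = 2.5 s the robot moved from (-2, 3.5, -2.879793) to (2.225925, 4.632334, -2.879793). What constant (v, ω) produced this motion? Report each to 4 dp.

Δθ = -2.879793 − -2.879793 = 0.000000
ω = Δθ/dt = 0.000000/2.5 = 0.0000
ω = 0 → v = (Δx·cos θ + Δy·sin θ)/dt = -1.7500

v = -1.7500, ω = 0.0000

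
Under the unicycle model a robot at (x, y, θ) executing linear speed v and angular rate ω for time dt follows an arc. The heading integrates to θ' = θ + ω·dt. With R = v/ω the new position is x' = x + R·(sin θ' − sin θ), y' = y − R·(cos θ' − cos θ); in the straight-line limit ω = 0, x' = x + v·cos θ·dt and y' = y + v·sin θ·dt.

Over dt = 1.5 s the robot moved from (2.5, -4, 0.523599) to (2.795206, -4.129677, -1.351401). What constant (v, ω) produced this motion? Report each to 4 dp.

Δθ = -1.351401 − 0.523599 = -1.875000
ω = Δθ/dt = -1.875000/1.5 = -1.2500
R = Δx/(sin θ' − sin θ) = -0.2000
v = R·ω = -0.2000·-1.2500 = 0.2500

v = 0.2500, ω = -1.2500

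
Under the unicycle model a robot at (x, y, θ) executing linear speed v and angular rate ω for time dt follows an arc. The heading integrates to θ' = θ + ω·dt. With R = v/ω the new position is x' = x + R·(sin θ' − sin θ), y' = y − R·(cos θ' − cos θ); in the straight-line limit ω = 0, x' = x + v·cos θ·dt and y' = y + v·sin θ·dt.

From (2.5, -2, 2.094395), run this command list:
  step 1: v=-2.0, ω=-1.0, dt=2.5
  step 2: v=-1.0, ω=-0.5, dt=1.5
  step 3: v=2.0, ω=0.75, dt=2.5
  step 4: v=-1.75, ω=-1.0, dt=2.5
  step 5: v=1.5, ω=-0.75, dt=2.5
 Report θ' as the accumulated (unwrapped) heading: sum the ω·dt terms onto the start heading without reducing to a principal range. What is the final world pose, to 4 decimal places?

(-2.6691, -4.3811, -3.6556)

step 1: θ'=-0.4056 (R=2.0000) → pose (-0.0212, -4.8377, -0.4056)
step 2: θ'=-1.1556 (R=2.0000) → pose (-1.0621, -3.8067, -1.1556)
step 3: θ'=0.7194 (R=2.6667) → pose (3.1351, -4.7370, 0.7194)
step 4: θ'=-1.7806 (R=1.7500) → pose (0.2704, -3.0561, -1.7806)
step 5: θ'=-3.6556 (R=-2.0000) → pose (-2.6691, -4.3811, -3.6556)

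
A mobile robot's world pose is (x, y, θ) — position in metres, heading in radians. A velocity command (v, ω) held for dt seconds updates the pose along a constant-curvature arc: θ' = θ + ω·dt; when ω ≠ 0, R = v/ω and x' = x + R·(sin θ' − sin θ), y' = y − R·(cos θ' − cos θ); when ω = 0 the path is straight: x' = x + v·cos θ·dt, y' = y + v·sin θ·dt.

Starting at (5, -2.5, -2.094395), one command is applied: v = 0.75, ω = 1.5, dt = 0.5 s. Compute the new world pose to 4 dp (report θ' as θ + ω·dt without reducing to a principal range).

(4.9458, -2.8622, -1.3444)

θ' = -2.0944 + 1.5·0.5 = -1.3444
R = v/ω = 0.75/1.5 = 0.5000
x' = 5 + 0.5000·(sin -1.3444 − sin -2.0944) = 4.9458
y' = -2.5 − 0.5000·(cos -1.3444 − cos -2.0944) = -2.8622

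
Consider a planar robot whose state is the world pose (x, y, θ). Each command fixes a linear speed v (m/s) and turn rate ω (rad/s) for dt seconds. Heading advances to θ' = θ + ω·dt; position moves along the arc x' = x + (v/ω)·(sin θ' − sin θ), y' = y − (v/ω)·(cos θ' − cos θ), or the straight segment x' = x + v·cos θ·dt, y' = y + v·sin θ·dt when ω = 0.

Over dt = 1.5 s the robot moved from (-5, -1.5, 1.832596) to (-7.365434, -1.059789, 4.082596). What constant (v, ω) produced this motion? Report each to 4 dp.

v = 2.0000, ω = 1.5000

Δθ = 4.082596 − 1.832596 = 2.250000
ω = Δθ/dt = 2.250000/1.5 = 1.5000
R = Δx/(sin θ' − sin θ) = 1.3333
v = R·ω = 1.3333·1.5000 = 2.0000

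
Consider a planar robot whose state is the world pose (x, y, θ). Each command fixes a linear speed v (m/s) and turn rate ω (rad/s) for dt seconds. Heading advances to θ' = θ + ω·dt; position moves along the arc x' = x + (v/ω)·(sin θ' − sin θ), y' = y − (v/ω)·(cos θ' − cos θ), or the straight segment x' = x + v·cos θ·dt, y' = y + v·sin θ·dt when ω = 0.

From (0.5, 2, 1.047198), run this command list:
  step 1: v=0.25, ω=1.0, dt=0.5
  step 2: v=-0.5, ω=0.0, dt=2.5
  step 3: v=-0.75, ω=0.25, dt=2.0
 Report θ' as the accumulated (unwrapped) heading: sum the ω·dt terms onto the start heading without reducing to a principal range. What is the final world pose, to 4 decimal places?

(0.8371, -0.5771, 2.0472)

step 1: θ'=1.5472 (R=0.2500) → pose (0.5334, 2.1191, 1.5472)
step 2: θ'=1.5472 (straight) → pose (0.5039, 0.8694, 1.5472)
step 3: θ'=2.0472 (R=-3.0000) → pose (0.8371, -0.5771, 2.0472)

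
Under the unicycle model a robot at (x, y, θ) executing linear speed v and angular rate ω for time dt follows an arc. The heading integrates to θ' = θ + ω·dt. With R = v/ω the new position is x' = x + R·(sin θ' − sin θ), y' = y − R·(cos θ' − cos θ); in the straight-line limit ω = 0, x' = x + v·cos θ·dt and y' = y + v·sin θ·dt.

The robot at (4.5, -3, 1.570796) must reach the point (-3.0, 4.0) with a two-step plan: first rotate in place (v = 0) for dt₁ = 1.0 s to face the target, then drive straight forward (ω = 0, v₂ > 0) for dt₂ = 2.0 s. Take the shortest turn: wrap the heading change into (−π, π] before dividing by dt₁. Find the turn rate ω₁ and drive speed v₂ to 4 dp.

ω₁ = 0.8199, v₂ = 5.1296

heading to target = atan2(4−-3, -3−4.5) = 2.3907
Δθ = wrap(2.3907 − 1.5708) = 0.8199; ω₁ = Δθ/dt₁ = 0.8199
distance = √((-3−4.5)² + (4−-3)²) = 10.2591; v₂ = distance/dt₂ = 5.1296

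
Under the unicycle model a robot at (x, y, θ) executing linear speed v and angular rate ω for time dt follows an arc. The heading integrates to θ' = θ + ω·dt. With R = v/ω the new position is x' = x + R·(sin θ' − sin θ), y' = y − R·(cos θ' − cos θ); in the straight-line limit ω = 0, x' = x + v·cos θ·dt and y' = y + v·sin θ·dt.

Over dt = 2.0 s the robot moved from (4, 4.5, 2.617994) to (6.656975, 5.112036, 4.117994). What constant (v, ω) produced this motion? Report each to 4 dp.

v = -1.5000, ω = 0.7500

Δθ = 4.117994 − 2.617994 = 1.500000
ω = Δθ/dt = 1.500000/2.0 = 0.7500
R = Δx/(sin θ' − sin θ) = -2.0000
v = R·ω = -2.0000·0.7500 = -1.5000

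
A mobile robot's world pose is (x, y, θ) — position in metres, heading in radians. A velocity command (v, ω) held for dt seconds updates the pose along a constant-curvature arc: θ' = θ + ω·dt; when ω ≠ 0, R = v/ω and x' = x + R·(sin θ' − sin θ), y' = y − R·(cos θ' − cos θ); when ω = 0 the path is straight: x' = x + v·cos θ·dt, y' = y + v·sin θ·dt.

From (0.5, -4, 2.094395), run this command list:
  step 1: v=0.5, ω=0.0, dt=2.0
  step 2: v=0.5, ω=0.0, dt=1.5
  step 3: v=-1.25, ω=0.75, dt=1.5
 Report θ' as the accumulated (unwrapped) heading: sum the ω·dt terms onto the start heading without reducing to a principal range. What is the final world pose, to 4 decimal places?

step 1: θ'=2.0944 (straight) → pose (0.0000, -3.1340, 2.0944)
step 2: θ'=2.0944 (straight) → pose (-0.3750, -2.4845, 2.0944)
step 3: θ'=3.2194 (R=-1.6667) → pose (1.1979, -3.3127, 3.2194)

(1.1979, -3.3127, 3.2194)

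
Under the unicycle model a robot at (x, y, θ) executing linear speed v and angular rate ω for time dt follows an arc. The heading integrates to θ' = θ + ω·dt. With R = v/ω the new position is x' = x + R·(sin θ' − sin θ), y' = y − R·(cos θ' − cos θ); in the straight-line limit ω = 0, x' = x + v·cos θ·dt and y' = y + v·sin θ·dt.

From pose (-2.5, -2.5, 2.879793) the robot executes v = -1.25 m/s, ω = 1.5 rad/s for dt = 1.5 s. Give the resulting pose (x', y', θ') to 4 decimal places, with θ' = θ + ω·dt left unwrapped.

θ' = 2.8798 + 1.5·1.5 = 5.1298
R = v/ω = -1.25/1.5 = -0.8333
x' = -2.5 + -0.8333·(sin 5.1298 − sin 2.8798) = -1.5225
y' = -2.5 − -0.8333·(cos 5.1298 − cos 2.8798) = -1.3572

(-1.5225, -1.3572, 5.1298)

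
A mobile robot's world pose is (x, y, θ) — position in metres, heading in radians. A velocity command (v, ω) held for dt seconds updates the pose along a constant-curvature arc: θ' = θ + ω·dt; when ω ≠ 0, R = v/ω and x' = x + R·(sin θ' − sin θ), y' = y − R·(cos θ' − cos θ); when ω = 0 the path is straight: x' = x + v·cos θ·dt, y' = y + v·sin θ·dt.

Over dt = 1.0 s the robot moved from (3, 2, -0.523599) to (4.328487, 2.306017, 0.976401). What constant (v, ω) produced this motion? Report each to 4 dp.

Δθ = 0.976401 − -0.523599 = 1.500000
ω = Δθ/dt = 1.500000/1.0 = 1.5000
R = Δx/(sin θ' − sin θ) = 1.0000
v = R·ω = 1.0000·1.5000 = 1.5000

v = 1.5000, ω = 1.5000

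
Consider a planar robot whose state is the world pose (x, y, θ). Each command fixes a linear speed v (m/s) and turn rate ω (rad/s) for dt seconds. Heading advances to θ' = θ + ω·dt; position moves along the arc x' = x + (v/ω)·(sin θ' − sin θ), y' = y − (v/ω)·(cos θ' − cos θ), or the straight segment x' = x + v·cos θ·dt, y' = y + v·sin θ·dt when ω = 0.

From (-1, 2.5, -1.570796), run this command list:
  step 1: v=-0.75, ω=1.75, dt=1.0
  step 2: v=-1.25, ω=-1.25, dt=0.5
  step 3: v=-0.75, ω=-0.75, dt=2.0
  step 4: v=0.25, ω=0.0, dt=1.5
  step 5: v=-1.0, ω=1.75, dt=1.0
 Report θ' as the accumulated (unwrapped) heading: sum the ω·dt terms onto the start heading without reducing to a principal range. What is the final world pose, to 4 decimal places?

step 1: θ'=0.1792 (R=-0.4286) → pose (-1.5050, 2.9217, 0.1792)
step 2: θ'=-0.4458 (R=1.0000) → pose (-2.1144, 3.0034, -0.4458)
step 3: θ'=-1.9458 (R=1.0000) → pose (-2.6137, 4.2720, -1.9458)
step 4: θ'=-1.9458 (straight) → pose (-2.7511, 3.9230, -1.9458)
step 5: θ'=-0.1958 (R=-0.5714) → pose (-3.1716, 4.6928, -0.1958)

(-3.1716, 4.6928, -0.1958)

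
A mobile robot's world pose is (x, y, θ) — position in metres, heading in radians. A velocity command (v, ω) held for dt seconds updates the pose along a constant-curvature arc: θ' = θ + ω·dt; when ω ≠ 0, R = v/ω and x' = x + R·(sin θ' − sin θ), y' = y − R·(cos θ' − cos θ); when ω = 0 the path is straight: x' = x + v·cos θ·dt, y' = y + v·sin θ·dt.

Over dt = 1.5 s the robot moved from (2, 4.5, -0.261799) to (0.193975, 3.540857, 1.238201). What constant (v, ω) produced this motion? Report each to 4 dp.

Δθ = 1.238201 − -0.261799 = 1.500000
ω = Δθ/dt = 1.500000/1.5 = 1.0000
R = Δx/(sin θ' − sin θ) = -1.5000
v = R·ω = -1.5000·1.0000 = -1.5000

v = -1.5000, ω = 1.0000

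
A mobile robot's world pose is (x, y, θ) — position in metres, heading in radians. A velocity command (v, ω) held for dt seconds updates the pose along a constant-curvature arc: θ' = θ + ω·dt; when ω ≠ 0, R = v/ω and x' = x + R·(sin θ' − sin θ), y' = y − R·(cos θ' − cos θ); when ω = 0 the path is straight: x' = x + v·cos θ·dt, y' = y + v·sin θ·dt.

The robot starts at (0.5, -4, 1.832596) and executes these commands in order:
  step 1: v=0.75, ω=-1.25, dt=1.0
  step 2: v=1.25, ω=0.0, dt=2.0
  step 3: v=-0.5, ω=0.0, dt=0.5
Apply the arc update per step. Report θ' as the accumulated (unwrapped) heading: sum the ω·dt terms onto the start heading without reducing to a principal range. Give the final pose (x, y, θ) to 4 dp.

(2.6283, -2.1058, 0.5826)

step 1: θ'=0.5826 (R=-0.6000) → pose (0.7494, -3.3437, 0.5826)
step 2: θ'=0.5826 (straight) → pose (2.8370, -1.9682, 0.5826)
step 3: θ'=0.5826 (straight) → pose (2.6283, -2.1058, 0.5826)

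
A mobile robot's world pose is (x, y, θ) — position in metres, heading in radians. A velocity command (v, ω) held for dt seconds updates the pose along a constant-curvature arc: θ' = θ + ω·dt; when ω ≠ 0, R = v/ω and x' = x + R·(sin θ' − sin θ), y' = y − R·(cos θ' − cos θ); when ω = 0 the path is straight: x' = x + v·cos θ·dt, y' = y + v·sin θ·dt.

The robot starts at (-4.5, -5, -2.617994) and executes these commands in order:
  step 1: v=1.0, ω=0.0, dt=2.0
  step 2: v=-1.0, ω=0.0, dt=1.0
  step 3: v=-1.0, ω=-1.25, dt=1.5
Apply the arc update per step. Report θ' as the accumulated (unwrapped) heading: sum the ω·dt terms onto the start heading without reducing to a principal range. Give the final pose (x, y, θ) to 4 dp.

(-4.1852, -6.0187, -4.4930)

step 1: θ'=-2.6180 (straight) → pose (-6.2321, -6.0000, -2.6180)
step 2: θ'=-2.6180 (straight) → pose (-5.3660, -5.5000, -2.6180)
step 3: θ'=-4.4930 (R=0.8000) → pose (-4.1852, -6.0187, -4.4930)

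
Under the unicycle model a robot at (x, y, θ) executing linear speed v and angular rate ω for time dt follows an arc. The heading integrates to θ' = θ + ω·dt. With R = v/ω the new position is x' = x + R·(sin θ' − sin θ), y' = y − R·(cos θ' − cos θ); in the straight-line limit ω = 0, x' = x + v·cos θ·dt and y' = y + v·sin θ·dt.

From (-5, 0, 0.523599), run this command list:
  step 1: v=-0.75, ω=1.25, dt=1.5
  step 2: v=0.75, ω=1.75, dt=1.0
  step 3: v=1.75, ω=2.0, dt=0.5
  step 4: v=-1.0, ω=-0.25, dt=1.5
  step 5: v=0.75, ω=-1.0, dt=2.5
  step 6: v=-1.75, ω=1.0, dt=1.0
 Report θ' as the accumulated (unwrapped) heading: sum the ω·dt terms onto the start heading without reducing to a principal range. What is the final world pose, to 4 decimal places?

(-5.9338, -1.5743, 3.2736)

step 1: θ'=2.3986 (R=-0.6000) → pose (-5.1059, -0.9615, 2.3986)
step 2: θ'=4.1486 (R=0.4286) → pose (-5.7581, -1.0481, 4.1486)
step 3: θ'=5.1486 (R=0.8750) → pose (-5.8116, -1.8854, 5.1486)
step 4: θ'=4.7736 (R=4.0000) → pose (-6.1786, -0.4400, 4.7736)
step 5: θ'=2.2736 (R=-0.7500) → pose (-7.4995, -0.9707, 2.2736)
step 6: θ'=3.2736 (R=-1.7500) → pose (-5.9338, -1.5743, 3.2736)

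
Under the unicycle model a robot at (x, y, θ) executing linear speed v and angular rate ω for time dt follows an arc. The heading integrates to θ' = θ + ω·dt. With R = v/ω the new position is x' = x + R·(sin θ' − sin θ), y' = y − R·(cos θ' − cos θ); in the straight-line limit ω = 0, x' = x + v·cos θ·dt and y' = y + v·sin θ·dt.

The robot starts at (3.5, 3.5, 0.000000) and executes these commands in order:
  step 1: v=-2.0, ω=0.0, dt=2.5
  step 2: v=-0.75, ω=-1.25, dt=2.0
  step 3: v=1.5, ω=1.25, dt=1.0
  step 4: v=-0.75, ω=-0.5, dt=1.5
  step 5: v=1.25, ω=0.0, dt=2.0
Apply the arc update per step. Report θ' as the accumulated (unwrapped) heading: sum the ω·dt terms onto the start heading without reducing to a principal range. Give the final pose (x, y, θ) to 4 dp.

(-3.2605, 2.0649, -2.0000)

step 1: θ'=0.0000 (straight) → pose (-1.5000, 3.5000, 0.0000)
step 2: θ'=-2.5000 (R=0.6000) → pose (-1.8591, 4.5807, -2.5000)
step 3: θ'=-1.2500 (R=1.2000) → pose (-2.2797, 3.2409, -1.2500)
step 4: θ'=-2.0000 (R=1.5000) → pose (-2.2202, 4.3381, -2.0000)
step 5: θ'=-2.0000 (straight) → pose (-3.2605, 2.0649, -2.0000)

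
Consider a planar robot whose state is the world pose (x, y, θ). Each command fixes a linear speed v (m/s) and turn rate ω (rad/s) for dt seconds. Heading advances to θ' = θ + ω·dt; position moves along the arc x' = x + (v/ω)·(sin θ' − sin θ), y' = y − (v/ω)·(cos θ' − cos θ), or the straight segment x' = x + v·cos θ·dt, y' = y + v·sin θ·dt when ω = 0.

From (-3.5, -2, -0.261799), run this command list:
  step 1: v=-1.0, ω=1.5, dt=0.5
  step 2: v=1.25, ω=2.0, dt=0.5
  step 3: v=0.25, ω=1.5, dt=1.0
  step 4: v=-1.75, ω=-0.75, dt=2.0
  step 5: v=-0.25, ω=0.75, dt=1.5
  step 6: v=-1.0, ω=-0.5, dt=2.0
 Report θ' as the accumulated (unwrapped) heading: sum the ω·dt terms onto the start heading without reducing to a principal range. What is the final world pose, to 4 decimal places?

step 1: θ'=0.4882 (R=-0.6667) → pose (-3.9852, -2.0552, 0.4882)
step 2: θ'=1.4882 (R=0.6250) → pose (-3.6555, -1.5547, 1.4882)
step 3: θ'=2.9882 (R=0.1667) → pose (-3.7962, -1.3763, 2.9882)
step 4: θ'=1.4882 (R=2.3333) → pose (-1.8273, -3.8747, 1.4882)
step 5: θ'=2.6132 (R=-0.3333) → pose (-1.6631, -4.1901, 2.6132)
step 6: θ'=1.6132 (R=2.0000) → pose (-0.6732, -5.8325, 1.6132)

(-0.6732, -5.8325, 1.6132)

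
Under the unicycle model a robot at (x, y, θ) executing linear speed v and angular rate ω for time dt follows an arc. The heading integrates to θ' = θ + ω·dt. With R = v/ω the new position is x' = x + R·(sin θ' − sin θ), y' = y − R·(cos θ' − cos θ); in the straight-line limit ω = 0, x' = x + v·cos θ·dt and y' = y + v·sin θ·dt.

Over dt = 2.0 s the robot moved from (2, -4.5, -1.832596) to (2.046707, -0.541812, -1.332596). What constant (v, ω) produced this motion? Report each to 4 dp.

Δθ = -1.332596 − -1.832596 = 0.500000
ω = Δθ/dt = 0.500000/2.0 = 0.2500
R = −Δy/(cos θ' − cos θ) = -8.0000
v = R·ω = -8.0000·0.2500 = -2.0000

v = -2.0000, ω = 0.2500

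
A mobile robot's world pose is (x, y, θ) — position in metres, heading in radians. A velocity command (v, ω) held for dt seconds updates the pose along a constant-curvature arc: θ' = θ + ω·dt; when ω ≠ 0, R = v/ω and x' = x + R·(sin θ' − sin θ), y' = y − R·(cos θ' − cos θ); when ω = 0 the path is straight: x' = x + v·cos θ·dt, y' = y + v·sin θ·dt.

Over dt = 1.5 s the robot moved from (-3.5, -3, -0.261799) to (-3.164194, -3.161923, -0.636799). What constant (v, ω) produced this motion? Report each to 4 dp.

v = 0.2500, ω = -0.2500

Δθ = -0.636799 − -0.261799 = -0.375000
ω = Δθ/dt = -0.375000/1.5 = -0.2500
R = Δx/(sin θ' − sin θ) = -1.0000
v = R·ω = -1.0000·-0.2500 = 0.2500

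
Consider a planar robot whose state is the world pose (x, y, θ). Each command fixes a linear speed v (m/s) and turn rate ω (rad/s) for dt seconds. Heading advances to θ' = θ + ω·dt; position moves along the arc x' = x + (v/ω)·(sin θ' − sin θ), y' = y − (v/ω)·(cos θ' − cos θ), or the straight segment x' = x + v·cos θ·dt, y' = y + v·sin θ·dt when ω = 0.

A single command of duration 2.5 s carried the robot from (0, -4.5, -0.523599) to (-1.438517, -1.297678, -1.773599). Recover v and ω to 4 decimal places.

v = -1.5000, ω = -0.5000

Δθ = -1.773599 − -0.523599 = -1.250000
ω = Δθ/dt = -1.250000/2.5 = -0.5000
R = −Δy/(cos θ' − cos θ) = 3.0000
v = R·ω = 3.0000·-0.5000 = -1.5000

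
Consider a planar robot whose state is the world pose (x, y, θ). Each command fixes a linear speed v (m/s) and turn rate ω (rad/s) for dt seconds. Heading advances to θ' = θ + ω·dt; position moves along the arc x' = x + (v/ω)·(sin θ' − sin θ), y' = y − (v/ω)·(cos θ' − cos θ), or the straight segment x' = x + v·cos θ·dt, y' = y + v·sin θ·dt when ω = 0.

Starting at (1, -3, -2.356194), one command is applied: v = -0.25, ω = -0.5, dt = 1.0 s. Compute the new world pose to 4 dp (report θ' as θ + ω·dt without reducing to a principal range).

θ' = -2.3562 + -0.5·1.0 = -2.8562
R = v/ω = -0.25/-0.5 = 0.5000
x' = 1 + 0.5000·(sin -2.8562 − sin -2.3562) = 1.2128
y' = -3 − 0.5000·(cos -2.8562 − cos -2.3562) = -2.8738

(1.2128, -2.8738, -2.8562)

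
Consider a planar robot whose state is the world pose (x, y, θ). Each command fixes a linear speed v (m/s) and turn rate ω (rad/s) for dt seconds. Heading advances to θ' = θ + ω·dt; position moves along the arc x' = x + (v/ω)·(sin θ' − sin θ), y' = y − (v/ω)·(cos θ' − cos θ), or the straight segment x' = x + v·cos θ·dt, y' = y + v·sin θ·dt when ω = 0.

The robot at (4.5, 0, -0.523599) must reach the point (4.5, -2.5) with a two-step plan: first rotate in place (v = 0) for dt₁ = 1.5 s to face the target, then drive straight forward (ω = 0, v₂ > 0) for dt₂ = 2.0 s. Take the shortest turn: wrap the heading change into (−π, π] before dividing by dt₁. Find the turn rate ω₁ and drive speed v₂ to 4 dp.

ω₁ = -0.6981, v₂ = 1.2500

heading to target = atan2(-2.5−0, 4.5−4.5) = -1.5708
Δθ = wrap(-1.5708 − -0.5236) = -1.0472; ω₁ = Δθ/dt₁ = -0.6981
distance = √((4.5−4.5)² + (-2.5−0)²) = 2.5000; v₂ = distance/dt₂ = 1.2500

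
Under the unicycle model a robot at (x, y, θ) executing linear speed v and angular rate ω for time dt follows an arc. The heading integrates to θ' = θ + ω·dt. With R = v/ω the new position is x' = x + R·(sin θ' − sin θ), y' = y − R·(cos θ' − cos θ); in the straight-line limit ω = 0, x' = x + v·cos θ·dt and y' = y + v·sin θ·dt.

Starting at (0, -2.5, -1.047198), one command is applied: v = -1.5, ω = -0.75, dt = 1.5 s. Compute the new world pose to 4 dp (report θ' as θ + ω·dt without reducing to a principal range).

(0.0830, -0.3684, -2.1722)

θ' = -1.0472 + -0.75·1.5 = -2.1722
R = v/ω = -1.5/-0.75 = 2.0000
x' = 0 + 2.0000·(sin -2.1722 − sin -1.0472) = 0.0830
y' = -2.5 − 2.0000·(cos -2.1722 − cos -1.0472) = -0.3684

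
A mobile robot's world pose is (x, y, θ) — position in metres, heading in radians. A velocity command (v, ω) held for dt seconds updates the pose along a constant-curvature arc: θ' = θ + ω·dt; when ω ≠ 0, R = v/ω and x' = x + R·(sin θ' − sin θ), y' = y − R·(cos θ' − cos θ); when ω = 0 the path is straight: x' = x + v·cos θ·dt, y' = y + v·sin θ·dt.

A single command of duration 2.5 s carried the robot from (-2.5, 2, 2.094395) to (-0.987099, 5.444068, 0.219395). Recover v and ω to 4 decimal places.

Δθ = 0.219395 − 2.094395 = -1.875000
ω = Δθ/dt = -1.875000/2.5 = -0.7500
R = −Δy/(cos θ' − cos θ) = -2.3333
v = R·ω = -2.3333·-0.7500 = 1.7500

v = 1.7500, ω = -0.7500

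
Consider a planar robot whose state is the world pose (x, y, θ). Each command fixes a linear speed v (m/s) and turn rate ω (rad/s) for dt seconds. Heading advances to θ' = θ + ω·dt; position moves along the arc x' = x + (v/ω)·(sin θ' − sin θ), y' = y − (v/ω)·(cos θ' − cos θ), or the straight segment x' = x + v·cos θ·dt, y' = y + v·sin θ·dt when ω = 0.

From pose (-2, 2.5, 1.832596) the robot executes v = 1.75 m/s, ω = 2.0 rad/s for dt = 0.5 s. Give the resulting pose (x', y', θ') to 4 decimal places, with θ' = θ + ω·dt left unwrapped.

(-2.5791, 3.1071, 2.8326)

θ' = 1.8326 + 2.0·0.5 = 2.8326
R = v/ω = 1.75/2.0 = 0.8750
x' = -2 + 0.8750·(sin 2.8326 − sin 1.8326) = -2.5791
y' = 2.5 − 0.8750·(cos 2.8326 − cos 1.8326) = 3.1071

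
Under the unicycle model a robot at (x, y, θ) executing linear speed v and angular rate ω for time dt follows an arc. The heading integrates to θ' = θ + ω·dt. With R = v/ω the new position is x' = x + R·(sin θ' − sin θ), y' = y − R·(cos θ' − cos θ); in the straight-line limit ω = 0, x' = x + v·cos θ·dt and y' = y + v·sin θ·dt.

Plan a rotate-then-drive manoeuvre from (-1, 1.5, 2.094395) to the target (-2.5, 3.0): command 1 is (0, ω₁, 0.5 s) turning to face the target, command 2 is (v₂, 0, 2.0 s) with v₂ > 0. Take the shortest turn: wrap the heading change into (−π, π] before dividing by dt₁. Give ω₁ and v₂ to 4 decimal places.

ω₁ = 0.5236, v₂ = 1.0607

heading to target = atan2(3−1.5, -2.5−-1) = 2.3562
Δθ = wrap(2.3562 − 2.0944) = 0.2618; ω₁ = Δθ/dt₁ = 0.5236
distance = √((-2.5−-1)² + (3−1.5)²) = 2.1213; v₂ = distance/dt₂ = 1.0607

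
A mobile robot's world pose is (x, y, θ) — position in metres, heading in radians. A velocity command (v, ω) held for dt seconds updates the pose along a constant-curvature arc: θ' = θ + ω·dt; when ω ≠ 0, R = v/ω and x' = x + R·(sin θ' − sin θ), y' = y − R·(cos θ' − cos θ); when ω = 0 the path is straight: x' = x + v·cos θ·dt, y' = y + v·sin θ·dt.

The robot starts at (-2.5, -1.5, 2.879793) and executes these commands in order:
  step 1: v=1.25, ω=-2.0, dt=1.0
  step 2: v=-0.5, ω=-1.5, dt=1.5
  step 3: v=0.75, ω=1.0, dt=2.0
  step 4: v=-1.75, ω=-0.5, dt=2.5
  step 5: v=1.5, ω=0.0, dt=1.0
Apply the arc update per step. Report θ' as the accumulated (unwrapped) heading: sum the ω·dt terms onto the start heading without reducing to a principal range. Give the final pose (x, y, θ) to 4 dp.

step 1: θ'=0.8798 (R=-0.6250) → pose (-2.8199, -0.4980, 0.8798)
step 2: θ'=-1.3702 (R=0.3333) → pose (-3.4034, -0.3520, -1.3702)
step 3: θ'=0.6298 (R=0.7500) → pose (-2.2267, -0.8086, 0.6298)
step 4: θ'=-0.6202 (R=3.5000) → pose (-6.3223, -0.8283, -0.6202)
step 5: θ'=-0.6202 (straight) → pose (-5.1017, -1.7001, -0.6202)

(-5.1017, -1.7001, -0.6202)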